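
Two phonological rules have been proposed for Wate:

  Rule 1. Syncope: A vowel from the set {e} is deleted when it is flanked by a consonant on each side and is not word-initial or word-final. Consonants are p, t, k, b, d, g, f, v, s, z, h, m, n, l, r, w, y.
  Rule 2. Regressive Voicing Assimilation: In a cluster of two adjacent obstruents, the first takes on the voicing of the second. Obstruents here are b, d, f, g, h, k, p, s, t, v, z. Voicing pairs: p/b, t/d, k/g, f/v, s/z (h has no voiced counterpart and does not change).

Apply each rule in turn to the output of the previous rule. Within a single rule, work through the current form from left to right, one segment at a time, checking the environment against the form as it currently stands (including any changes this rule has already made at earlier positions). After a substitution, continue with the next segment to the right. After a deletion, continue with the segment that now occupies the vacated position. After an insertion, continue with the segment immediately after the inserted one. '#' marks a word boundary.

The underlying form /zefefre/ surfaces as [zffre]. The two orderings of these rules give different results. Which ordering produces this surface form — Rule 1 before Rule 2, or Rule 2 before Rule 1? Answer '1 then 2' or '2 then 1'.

2 then 1

Order 1 then 2:
  1 Syncope: [zefefre] → [zffre]
  2 Regressive Voicing Assimilation: [zffre] → [sffre]
  result: [sffre]
Order 2 then 1:
  2 Regressive Voicing Assimilation: no change — [zefefre]
  1 Syncope: [zefefre] → [zffre]
  result: [zffre]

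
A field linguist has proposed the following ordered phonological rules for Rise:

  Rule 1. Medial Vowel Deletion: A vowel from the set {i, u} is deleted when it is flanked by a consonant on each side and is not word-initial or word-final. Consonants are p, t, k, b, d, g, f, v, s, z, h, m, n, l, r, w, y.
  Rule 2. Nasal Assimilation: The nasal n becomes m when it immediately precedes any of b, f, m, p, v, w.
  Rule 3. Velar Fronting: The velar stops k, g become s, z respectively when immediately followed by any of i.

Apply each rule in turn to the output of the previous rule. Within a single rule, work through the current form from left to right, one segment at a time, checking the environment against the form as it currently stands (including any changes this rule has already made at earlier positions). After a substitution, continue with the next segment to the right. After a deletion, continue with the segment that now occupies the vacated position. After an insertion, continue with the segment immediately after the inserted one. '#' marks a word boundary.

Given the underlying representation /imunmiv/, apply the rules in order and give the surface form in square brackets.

Rule 1 Medial Vowel Deletion: [imunmiv] → [imnmv]
Rule 2 Nasal Assimilation: [imnmv] → [immmv]
Rule 3 Velar Fronting: no change — [immmv]

[immmv]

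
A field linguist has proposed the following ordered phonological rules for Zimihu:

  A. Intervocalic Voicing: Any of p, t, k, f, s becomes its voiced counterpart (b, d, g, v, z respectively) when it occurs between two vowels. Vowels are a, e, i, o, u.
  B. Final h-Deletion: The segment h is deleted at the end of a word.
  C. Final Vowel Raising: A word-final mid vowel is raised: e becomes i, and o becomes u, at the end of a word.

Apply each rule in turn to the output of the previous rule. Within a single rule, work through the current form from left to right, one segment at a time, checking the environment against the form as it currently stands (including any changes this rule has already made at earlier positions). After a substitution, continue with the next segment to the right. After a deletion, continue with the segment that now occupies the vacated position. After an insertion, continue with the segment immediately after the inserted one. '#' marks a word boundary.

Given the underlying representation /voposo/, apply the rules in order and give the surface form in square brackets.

[vobozu]

A Intervocalic Voicing: [voposo] → [vobozo]
B Final h-Deletion: no change — [vobozo]
C Final Vowel Raising: [vobozo] → [vobozu]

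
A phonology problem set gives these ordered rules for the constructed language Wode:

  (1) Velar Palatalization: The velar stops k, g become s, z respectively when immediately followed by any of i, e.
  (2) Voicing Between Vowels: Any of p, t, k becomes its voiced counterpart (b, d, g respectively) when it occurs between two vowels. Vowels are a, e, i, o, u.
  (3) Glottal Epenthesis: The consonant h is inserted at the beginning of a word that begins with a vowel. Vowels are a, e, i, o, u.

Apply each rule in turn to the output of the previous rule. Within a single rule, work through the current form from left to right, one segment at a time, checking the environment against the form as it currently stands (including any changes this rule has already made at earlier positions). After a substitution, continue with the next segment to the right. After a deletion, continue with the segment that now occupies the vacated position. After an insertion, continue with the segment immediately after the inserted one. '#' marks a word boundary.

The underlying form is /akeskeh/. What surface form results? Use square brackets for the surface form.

[hasesseh]

(1) Velar Palatalization: [akeskeh] → [asesseh]
(2) Voicing Between Vowels: no change — [asesseh]
(3) Glottal Epenthesis: [asesseh] → [hasesseh]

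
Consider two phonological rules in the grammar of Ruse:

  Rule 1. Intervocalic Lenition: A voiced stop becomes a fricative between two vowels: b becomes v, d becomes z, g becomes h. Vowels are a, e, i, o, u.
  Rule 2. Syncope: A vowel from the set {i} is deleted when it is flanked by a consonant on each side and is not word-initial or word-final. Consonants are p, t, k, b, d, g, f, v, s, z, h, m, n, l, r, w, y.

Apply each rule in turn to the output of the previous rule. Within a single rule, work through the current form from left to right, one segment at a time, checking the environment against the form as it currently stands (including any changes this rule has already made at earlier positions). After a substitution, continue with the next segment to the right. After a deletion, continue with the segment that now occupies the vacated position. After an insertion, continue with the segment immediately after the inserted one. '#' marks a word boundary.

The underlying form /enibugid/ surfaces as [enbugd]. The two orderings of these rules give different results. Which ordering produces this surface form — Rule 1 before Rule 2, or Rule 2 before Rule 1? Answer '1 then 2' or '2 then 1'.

2 then 1

Order 1 then 2:
  1 Intervocalic Lenition: [enibugid] → [enivuhid]
  2 Syncope: [enivuhid] → [envuhd]
  result: [envuhd]
Order 2 then 1:
  2 Syncope: [enibugid] → [enbugd]
  1 Intervocalic Lenition: no change — [enbugd]
  result: [enbugd]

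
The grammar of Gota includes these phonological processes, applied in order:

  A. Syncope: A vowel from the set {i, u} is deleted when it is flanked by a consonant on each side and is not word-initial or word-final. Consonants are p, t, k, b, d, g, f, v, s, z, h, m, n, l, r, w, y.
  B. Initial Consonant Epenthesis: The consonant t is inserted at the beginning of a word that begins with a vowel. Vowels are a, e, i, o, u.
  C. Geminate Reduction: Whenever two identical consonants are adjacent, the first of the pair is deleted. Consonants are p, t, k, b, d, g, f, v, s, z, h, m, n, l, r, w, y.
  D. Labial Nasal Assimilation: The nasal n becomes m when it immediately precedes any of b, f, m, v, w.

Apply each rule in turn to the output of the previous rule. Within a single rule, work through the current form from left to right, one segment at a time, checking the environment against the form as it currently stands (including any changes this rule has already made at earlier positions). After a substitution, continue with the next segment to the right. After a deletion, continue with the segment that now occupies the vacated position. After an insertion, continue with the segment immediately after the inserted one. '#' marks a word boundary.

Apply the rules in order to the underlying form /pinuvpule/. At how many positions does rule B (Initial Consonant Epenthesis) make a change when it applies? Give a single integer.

A Syncope: [pinuvpule] → [pnvple]
B Initial Consonant Epenthesis: no change — [pnvple]
C Geminate Reduction: no change — [pnvple]
D Labial Nasal Assimilation: [pnvple] → [pmvple]
Rule B changed 0 position(s).

0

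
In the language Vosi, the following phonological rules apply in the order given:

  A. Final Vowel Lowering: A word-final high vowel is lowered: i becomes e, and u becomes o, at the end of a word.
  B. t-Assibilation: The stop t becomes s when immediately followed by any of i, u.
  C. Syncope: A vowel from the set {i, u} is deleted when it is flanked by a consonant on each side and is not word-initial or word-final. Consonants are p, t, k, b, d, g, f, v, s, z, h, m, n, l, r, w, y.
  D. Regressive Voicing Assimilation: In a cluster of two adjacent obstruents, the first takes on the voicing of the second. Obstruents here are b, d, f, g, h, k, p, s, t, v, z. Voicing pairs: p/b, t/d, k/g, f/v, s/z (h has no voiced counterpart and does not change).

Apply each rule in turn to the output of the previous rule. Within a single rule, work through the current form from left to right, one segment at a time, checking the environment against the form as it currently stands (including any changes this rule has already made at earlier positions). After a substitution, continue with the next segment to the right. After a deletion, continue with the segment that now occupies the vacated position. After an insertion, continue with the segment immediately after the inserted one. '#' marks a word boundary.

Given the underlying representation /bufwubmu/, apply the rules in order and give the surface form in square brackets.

A Final Vowel Lowering: [bufwubmu] → [bufwubmo]
B t-Assibilation: no change — [bufwubmo]
C Syncope: [bufwubmo] → [bfwbmo]
D Regressive Voicing Assimilation: [bfwbmo] → [pfwbmo]

[pfwbmo]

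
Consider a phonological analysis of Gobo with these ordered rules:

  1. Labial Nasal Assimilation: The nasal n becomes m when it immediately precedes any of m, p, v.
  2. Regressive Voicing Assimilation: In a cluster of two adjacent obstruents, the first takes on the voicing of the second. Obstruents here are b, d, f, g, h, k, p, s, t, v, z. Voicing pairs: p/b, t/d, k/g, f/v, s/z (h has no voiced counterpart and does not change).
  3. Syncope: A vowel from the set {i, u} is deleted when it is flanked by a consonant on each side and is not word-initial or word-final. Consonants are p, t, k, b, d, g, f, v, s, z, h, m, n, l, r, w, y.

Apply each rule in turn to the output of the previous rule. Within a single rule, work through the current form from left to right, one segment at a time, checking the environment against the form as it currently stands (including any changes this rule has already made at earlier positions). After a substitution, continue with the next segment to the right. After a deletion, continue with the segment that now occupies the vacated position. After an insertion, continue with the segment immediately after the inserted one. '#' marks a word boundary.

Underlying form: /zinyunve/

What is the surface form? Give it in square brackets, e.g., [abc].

[znymve]

1 Labial Nasal Assimilation: [zinyunve] → [zinyumve]
2 Regressive Voicing Assimilation: no change — [zinyumve]
3 Syncope: [zinyumve] → [znymve]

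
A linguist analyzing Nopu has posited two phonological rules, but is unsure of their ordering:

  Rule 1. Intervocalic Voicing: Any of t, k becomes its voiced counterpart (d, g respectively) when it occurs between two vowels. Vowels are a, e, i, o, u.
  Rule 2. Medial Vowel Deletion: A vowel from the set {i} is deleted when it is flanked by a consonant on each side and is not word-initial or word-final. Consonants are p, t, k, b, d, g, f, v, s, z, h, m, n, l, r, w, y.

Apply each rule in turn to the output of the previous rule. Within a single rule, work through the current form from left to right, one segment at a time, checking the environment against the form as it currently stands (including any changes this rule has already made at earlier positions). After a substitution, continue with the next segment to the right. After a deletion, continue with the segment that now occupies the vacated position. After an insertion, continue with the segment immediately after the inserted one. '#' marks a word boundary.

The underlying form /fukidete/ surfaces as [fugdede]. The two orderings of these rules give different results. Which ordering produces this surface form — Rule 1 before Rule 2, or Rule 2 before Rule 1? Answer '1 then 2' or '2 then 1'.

Order 1 then 2:
  1 Intervocalic Voicing: [fukidete] → [fugidede]
  2 Medial Vowel Deletion: [fugidede] → [fugdede]
  result: [fugdede]
Order 2 then 1:
  2 Medial Vowel Deletion: [fukidete] → [fukdete]
  1 Intervocalic Voicing: [fukdete] → [fukdede]
  result: [fukdede]

1 then 2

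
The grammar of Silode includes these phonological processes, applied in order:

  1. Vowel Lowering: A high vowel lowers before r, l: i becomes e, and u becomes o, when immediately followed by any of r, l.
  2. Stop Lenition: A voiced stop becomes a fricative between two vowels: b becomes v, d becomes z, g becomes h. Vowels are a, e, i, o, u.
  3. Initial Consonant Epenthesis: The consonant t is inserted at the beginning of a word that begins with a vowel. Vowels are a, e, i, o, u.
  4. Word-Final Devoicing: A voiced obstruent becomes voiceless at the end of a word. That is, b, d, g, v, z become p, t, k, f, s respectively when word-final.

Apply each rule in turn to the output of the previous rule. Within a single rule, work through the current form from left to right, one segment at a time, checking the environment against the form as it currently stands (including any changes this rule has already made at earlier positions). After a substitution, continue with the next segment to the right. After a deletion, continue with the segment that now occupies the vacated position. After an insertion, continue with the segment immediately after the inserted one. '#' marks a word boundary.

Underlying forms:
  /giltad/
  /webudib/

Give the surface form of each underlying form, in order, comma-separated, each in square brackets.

/giltad/:
  1 Vowel Lowering: [giltad] → [geltad]
  2 Stop Lenition: no change — [geltad]
  3 Initial Consonant Epenthesis: no change — [geltad]
  4 Word-Final Devoicing: [geltad] → [geltat]
/webudib/:
  1 Vowel Lowering: no change — [webudib]
  2 Stop Lenition: [webudib] → [wevuzib]
  3 Initial Consonant Epenthesis: no change — [wevuzib]
  4 Word-Final Devoicing: [wevuzib] → [wevuzip]

[geltat], [wevuzip]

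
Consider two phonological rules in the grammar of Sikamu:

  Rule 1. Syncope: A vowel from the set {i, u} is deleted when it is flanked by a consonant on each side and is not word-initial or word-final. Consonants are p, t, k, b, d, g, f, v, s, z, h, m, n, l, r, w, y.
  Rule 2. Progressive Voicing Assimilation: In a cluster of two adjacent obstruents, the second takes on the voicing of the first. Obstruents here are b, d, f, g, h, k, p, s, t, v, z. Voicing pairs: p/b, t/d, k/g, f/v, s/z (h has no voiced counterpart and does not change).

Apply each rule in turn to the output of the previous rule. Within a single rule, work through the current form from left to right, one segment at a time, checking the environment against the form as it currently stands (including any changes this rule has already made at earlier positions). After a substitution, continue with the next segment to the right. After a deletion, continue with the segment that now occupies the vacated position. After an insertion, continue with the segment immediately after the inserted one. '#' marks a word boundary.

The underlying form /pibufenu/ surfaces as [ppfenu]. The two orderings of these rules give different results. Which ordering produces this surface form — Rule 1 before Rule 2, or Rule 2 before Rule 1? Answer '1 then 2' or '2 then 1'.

Order 1 then 2:
  1 Syncope: [pibufenu] → [pbfenu]
  2 Progressive Voicing Assimilation: [pbfenu] → [ppfenu]
  result: [ppfenu]
Order 2 then 1:
  2 Progressive Voicing Assimilation: no change — [pibufenu]
  1 Syncope: [pibufenu] → [pbfenu]
  result: [pbfenu]

1 then 2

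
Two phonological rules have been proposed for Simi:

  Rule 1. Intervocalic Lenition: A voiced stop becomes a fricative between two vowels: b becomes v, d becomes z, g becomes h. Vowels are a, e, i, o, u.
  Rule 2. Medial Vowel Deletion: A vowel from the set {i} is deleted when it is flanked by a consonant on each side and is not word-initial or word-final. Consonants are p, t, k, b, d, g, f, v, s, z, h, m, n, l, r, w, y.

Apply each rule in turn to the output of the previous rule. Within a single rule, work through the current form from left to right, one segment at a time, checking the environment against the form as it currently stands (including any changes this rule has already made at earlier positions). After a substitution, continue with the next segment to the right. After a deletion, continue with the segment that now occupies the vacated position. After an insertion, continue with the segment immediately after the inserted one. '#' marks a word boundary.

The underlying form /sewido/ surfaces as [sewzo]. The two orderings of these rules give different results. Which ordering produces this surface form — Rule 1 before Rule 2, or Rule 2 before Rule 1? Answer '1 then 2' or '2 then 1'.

1 then 2

Order 1 then 2:
  1 Intervocalic Lenition: [sewido] → [sewizo]
  2 Medial Vowel Deletion: [sewizo] → [sewzo]
  result: [sewzo]
Order 2 then 1:
  2 Medial Vowel Deletion: [sewido] → [sewdo]
  1 Intervocalic Lenition: no change — [sewdo]
  result: [sewdo]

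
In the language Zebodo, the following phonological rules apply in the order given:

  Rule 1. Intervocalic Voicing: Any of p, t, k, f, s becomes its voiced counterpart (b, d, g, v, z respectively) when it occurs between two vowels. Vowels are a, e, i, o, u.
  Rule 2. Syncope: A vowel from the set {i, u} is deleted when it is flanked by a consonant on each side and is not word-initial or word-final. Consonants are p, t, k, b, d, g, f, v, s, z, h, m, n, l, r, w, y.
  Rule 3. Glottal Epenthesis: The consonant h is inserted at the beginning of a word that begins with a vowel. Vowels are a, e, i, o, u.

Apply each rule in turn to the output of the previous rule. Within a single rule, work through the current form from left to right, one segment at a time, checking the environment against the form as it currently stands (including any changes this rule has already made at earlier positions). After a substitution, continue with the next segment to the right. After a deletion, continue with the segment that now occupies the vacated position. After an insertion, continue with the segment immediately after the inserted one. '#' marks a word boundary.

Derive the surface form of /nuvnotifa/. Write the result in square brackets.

[nvnodva]

Rule 1 Intervocalic Voicing: [nuvnotifa] → [nuvnodiva]
Rule 2 Syncope: [nuvnodiva] → [nvnodva]
Rule 3 Glottal Epenthesis: no change — [nvnodva]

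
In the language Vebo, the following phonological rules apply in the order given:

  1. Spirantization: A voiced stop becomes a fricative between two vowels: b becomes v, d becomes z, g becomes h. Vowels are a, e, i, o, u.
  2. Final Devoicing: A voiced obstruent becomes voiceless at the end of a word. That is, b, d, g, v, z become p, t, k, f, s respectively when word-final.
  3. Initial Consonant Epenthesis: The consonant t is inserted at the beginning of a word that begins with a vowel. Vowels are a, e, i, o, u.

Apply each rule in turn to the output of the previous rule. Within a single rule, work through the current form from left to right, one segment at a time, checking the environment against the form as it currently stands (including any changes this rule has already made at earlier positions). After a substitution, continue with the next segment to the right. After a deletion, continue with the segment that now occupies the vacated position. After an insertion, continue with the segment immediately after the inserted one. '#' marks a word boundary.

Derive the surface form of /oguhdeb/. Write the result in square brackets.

1 Spirantization: [oguhdeb] → [ohuhdeb]
2 Final Devoicing: [ohuhdeb] → [ohuhdep]
3 Initial Consonant Epenthesis: [ohuhdep] → [tohuhdep]

[tohuhdep]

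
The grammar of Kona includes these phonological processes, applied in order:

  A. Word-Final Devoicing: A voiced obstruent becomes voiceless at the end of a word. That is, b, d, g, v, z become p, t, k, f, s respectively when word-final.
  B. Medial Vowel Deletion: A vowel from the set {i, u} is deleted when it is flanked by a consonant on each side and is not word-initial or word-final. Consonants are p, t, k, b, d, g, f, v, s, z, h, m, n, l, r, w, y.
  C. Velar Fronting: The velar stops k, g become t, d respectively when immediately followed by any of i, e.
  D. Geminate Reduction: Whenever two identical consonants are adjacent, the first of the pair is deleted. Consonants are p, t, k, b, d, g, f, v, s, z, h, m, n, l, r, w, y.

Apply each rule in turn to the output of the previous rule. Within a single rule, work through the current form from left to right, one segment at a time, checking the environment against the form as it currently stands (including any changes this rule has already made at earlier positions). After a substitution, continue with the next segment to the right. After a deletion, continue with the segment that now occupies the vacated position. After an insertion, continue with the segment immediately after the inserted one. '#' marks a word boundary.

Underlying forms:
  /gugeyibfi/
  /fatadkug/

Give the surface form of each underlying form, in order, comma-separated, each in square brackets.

[gdeybfi], [fatadk]

/gugeyibfi/:
  A Word-Final Devoicing: no change — [gugeyibfi]
  B Medial Vowel Deletion: [gugeyibfi] → [ggeybfi]
  C Velar Fronting: [ggeybfi] → [gdeybfi]
  D Geminate Reduction: no change — [gdeybfi]
/fatadkug/:
  A Word-Final Devoicing: [fatadkug] → [fatadkuk]
  B Medial Vowel Deletion: [fatadkuk] → [fatadkk]
  C Velar Fronting: no change — [fatadkk]
  D Geminate Reduction: [fatadkk] → [fatadk]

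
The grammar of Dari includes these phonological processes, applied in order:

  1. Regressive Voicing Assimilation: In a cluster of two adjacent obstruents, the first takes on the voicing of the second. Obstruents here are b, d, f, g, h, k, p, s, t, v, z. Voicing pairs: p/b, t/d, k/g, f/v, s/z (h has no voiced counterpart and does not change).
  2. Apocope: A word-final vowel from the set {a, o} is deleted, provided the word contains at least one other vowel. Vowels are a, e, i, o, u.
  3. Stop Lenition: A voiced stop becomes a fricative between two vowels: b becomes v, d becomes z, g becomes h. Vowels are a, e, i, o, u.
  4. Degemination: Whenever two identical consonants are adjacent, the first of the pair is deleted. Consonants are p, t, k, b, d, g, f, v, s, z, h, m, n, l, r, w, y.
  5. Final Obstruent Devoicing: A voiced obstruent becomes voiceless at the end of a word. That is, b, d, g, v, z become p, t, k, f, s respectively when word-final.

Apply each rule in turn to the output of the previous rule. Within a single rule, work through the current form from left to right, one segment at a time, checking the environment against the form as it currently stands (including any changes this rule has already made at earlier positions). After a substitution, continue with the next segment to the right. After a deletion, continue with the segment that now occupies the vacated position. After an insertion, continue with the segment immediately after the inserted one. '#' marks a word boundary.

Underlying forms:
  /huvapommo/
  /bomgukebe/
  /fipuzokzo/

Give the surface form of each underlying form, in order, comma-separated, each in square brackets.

/huvapommo/:
  1 Regressive Voicing Assimilation: no change — [huvapommo]
  2 Apocope: [huvapommo] → [huvapomm]
  3 Stop Lenition: no change — [huvapomm]
  4 Degemination: [huvapomm] → [huvapom]
  5 Final Obstruent Devoicing: no change — [huvapom]
/bomgukebe/:
  1 Regressive Voicing Assimilation: no change — [bomgukebe]
  2 Apocope: no change — [bomgukebe]
  3 Stop Lenition: [bomgukebe] → [bomgukeve]
  4 Degemination: no change — [bomgukeve]
  5 Final Obstruent Devoicing: no change — [bomgukeve]
/fipuzokzo/:
  1 Regressive Voicing Assimilation: [fipuzokzo] → [fipuzogzo]
  2 Apocope: [fipuzogzo] → [fipuzogz]
  3 Stop Lenition: no change — [fipuzogz]
  4 Degemination: no change — [fipuzogz]
  5 Final Obstruent Devoicing: [fipuzogz] → [fipuzogs]

[huvapom], [bomgukeve], [fipuzogs]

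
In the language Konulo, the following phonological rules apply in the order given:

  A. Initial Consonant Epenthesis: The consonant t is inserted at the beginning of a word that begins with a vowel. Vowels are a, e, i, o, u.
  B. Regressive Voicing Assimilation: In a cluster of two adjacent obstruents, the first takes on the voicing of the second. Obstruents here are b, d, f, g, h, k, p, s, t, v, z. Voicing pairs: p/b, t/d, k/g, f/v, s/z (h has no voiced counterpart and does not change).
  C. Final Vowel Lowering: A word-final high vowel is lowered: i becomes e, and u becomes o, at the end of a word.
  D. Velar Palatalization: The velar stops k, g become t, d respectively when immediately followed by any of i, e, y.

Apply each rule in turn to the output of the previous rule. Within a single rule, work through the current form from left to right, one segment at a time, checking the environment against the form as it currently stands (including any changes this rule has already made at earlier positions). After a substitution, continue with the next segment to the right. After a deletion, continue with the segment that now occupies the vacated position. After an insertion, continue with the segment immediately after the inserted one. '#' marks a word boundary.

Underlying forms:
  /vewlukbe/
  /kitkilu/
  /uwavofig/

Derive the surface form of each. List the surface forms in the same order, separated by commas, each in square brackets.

[vewlugbe], [tittilo], [tuwavofig]

/vewlukbe/:
  A Initial Consonant Epenthesis: no change — [vewlukbe]
  B Regressive Voicing Assimilation: [vewlukbe] → [vewlugbe]
  C Final Vowel Lowering: no change — [vewlugbe]
  D Velar Palatalization: no change — [vewlugbe]
/kitkilu/:
  A Initial Consonant Epenthesis: no change — [kitkilu]
  B Regressive Voicing Assimilation: no change — [kitkilu]
  C Final Vowel Lowering: [kitkilu] → [kitkilo]
  D Velar Palatalization: [kitkilo] → [tittilo]
/uwavofig/:
  A Initial Consonant Epenthesis: [uwavofig] → [tuwavofig]
  B Regressive Voicing Assimilation: no change — [tuwavofig]
  C Final Vowel Lowering: no change — [tuwavofig]
  D Velar Palatalization: no change — [tuwavofig]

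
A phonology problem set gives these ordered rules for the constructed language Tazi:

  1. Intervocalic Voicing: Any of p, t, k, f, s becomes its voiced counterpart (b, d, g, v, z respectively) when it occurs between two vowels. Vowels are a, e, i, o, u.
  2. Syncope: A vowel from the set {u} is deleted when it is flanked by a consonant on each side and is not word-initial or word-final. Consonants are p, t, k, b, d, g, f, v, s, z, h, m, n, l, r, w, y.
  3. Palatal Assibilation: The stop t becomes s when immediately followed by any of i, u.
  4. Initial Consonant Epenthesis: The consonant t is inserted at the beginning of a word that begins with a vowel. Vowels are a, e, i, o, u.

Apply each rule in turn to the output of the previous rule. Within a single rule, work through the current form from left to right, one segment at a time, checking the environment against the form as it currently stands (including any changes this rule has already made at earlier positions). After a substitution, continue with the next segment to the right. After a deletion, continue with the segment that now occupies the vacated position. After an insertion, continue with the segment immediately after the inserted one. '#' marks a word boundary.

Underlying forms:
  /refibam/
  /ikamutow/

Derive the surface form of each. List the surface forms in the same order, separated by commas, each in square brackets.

[revibam], [tigamdow]

/refibam/:
  1 Intervocalic Voicing: [refibam] → [revibam]
  2 Syncope: no change — [revibam]
  3 Palatal Assibilation: no change — [revibam]
  4 Initial Consonant Epenthesis: no change — [revibam]
/ikamutow/:
  1 Intervocalic Voicing: [ikamutow] → [igamudow]
  2 Syncope: [igamudow] → [igamdow]
  3 Palatal Assibilation: no change — [igamdow]
  4 Initial Consonant Epenthesis: [igamdow] → [tigamdow]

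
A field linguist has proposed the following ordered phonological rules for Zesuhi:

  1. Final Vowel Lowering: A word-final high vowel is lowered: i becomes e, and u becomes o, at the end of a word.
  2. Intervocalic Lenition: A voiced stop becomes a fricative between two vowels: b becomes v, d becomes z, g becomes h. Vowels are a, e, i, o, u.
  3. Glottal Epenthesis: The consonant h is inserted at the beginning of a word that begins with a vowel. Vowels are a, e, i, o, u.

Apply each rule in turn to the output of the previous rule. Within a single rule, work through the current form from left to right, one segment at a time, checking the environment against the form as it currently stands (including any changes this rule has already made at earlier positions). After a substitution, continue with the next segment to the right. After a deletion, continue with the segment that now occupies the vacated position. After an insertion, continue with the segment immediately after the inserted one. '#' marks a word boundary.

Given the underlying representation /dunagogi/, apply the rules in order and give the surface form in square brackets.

[dunahohe]

1 Final Vowel Lowering: [dunagogi] → [dunagoge]
2 Intervocalic Lenition: [dunagoge] → [dunahohe]
3 Glottal Epenthesis: no change — [dunahohe]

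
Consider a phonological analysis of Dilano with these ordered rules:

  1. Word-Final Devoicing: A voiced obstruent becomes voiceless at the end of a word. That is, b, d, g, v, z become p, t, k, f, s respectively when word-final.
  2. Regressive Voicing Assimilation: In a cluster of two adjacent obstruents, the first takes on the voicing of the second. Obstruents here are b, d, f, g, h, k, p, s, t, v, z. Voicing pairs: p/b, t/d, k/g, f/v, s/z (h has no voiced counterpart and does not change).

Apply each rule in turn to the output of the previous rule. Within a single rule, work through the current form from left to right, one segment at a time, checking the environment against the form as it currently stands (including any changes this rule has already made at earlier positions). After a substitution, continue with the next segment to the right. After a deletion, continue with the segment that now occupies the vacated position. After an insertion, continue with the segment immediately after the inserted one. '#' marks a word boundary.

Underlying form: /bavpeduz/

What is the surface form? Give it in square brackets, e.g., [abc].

[bafpedus]

1 Word-Final Devoicing: [bavpeduz] → [bavpedus]
2 Regressive Voicing Assimilation: [bavpedus] → [bafpedus]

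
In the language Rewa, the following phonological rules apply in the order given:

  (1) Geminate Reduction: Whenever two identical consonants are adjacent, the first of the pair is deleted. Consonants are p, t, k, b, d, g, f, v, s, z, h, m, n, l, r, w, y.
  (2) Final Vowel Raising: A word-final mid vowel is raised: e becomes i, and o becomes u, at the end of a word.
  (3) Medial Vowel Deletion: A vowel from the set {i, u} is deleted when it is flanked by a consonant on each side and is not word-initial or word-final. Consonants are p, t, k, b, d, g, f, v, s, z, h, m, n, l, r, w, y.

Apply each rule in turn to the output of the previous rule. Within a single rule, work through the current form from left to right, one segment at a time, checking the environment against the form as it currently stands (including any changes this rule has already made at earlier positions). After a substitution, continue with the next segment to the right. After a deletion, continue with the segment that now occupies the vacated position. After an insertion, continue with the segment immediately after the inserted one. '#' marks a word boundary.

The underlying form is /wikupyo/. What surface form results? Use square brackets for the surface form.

[wkpyu]

(1) Geminate Reduction: no change — [wikupyo]
(2) Final Vowel Raising: [wikupyo] → [wikupyu]
(3) Medial Vowel Deletion: [wikupyu] → [wkpyu]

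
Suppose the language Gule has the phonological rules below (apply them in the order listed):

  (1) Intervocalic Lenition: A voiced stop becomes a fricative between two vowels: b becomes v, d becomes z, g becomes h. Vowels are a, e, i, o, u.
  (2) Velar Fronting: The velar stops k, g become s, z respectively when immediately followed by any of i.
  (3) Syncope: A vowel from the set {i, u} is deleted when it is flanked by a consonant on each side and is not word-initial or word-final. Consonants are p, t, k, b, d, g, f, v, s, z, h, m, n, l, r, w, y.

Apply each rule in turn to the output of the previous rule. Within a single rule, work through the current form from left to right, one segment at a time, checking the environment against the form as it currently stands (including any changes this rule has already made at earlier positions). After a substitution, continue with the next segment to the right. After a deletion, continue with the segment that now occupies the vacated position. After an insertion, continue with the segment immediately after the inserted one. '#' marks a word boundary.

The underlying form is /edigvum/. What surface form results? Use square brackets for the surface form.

[ezgvm]

(1) Intervocalic Lenition: [edigvum] → [ezigvum]
(2) Velar Fronting: no change — [ezigvum]
(3) Syncope: [ezigvum] → [ezgvm]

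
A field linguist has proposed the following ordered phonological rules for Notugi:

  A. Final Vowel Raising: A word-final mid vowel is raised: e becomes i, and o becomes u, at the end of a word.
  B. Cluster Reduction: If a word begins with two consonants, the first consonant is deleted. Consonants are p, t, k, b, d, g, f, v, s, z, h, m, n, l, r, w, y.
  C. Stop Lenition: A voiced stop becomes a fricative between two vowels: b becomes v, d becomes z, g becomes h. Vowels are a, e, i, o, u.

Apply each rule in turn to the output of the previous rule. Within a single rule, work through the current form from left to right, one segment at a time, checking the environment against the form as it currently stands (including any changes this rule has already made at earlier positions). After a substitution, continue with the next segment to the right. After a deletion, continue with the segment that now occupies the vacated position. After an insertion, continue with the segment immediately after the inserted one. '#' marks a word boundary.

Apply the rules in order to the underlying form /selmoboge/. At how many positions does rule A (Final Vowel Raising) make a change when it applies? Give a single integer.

1

A Final Vowel Raising: [selmoboge] → [selmobogi]
B Cluster Reduction: no change — [selmobogi]
C Stop Lenition: [selmobogi] → [selmovohi]
Rule A changed 1 position(s).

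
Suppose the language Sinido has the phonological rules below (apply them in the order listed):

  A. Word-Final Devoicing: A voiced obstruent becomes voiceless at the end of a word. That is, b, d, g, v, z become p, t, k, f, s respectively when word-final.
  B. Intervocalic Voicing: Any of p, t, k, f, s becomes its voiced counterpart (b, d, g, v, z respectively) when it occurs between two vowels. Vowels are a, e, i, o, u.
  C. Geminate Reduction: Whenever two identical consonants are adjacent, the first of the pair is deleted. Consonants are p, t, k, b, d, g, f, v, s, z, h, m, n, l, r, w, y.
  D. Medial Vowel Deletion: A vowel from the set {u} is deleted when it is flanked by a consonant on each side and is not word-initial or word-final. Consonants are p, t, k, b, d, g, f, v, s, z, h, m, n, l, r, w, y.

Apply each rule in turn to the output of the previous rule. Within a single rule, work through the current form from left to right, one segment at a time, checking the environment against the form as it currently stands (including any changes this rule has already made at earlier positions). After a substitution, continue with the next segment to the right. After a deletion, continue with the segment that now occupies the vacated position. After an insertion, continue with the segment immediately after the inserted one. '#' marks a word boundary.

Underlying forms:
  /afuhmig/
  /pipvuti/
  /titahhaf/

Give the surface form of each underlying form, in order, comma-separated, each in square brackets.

/afuhmig/:
  A Word-Final Devoicing: [afuhmig] → [afuhmik]
  B Intervocalic Voicing: [afuhmik] → [avuhmik]
  C Geminate Reduction: no change — [avuhmik]
  D Medial Vowel Deletion: [avuhmik] → [avhmik]
/pipvuti/:
  A Word-Final Devoicing: no change — [pipvuti]
  B Intervocalic Voicing: [pipvuti] → [pipvudi]
  C Geminate Reduction: no change — [pipvudi]
  D Medial Vowel Deletion: [pipvudi] → [pipvdi]
/titahhaf/:
  A Word-Final Devoicing: no change — [titahhaf]
  B Intervocalic Voicing: [titahhaf] → [tidahhaf]
  C Geminate Reduction: [tidahhaf] → [tidahaf]
  D Medial Vowel Deletion: no change — [tidahaf]

[avhmik], [pipvdi], [tidahaf]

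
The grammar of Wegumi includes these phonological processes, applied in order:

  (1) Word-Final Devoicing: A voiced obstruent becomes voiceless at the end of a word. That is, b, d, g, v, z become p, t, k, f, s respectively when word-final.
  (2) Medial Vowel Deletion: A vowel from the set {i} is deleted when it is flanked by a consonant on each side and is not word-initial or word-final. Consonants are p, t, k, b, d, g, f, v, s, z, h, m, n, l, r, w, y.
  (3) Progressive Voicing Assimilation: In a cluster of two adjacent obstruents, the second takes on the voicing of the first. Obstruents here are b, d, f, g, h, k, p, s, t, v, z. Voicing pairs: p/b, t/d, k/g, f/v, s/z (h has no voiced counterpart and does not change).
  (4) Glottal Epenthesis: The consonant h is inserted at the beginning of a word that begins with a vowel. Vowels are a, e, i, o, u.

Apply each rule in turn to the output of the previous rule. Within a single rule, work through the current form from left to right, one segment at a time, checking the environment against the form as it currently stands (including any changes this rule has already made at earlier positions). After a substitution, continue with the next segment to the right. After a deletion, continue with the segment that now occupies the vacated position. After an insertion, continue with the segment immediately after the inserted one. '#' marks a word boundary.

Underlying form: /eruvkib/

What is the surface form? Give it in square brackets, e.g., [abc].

[heruvgb]

(1) Word-Final Devoicing: [eruvkib] → [eruvkip]
(2) Medial Vowel Deletion: [eruvkip] → [eruvkp]
(3) Progressive Voicing Assimilation: [eruvkp] → [eruvgb]
(4) Glottal Epenthesis: [eruvgb] → [heruvgb]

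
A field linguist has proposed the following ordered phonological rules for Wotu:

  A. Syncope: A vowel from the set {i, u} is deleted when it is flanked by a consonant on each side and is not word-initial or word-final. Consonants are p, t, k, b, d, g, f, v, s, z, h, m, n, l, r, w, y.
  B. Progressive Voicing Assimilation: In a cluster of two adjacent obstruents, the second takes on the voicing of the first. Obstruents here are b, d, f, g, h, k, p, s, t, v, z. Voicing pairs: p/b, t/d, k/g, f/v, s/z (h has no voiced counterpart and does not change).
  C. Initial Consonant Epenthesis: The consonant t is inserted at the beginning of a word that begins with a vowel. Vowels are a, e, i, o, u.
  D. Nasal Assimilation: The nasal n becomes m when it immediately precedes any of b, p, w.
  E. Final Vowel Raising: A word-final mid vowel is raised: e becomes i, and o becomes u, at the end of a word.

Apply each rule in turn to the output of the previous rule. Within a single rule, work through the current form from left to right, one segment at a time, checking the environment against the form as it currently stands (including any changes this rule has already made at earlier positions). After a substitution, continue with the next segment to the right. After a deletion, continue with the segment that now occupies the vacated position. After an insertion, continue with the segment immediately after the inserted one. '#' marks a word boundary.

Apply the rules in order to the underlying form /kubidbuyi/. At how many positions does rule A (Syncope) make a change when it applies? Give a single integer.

A Syncope: [kubidbuyi] → [kbdbyi]
B Progressive Voicing Assimilation: [kbdbyi] → [kptpyi]
C Initial Consonant Epenthesis: no change — [kptpyi]
D Nasal Assimilation: no change — [kptpyi]
E Final Vowel Raising: no change — [kptpyi]
Rule A changed 3 position(s).

3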